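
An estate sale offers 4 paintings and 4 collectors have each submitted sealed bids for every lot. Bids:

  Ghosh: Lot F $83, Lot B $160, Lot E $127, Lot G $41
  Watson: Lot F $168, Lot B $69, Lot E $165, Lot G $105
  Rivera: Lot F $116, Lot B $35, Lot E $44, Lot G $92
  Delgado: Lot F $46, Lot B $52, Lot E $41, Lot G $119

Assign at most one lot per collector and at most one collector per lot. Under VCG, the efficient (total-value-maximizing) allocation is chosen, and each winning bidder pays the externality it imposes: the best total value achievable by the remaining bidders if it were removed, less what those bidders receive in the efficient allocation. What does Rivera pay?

Rivera pays $3.

Efficient allocation: Ghosh→Lot B ($160), Watson→Lot E ($165), Rivera→Lot F ($116), Delgado→Lot G ($119); total welfare W = $560.
Rivera receives Lot F at value $116, so the others get W − 116 = $444.
Without Rivera: best allocation of the remaining 3 bidders over all 4 lots is Ghosh→Lot B ($160), Watson→Lot F ($168), Delgado→Lot G ($119), total $447.
VCG payment = (others' best without Rivera) − (others' welfare with Rivera) = 447 − 444 = $3.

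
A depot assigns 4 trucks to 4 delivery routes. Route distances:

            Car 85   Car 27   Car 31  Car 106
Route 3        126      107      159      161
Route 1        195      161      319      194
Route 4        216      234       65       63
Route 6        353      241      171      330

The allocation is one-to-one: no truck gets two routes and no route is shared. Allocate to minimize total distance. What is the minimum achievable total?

Minimum total: 521 km

Optimal: Car 85→Route 3 (126 km), Car 27→Route 1 (161 km), Car 31→Route 6 (171 km), Car 106→Route 4 (63 km) — total 126+161+171+63 = 521 km.
Row-greedy (each truck in turn takes its cheapest remaining route) gives 682 km, worse by 161.
Next-best assignment: Car 85→Route 1, Car 27→Route 3, Car 31→Route 6, Car 106→Route 4 = 536 km.
Swapping Car 31↔Car 106 (Car 31→Route 4 65 km, Car 106→Route 6 330 km) adds 161.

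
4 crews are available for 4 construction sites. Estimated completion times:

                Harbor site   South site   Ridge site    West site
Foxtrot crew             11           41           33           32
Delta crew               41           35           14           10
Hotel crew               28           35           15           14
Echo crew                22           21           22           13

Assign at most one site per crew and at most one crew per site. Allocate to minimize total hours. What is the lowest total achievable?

This is the linear assignment problem.
Optimal: Foxtrot crew→Harbor site (11 hours), Delta crew→West site (10 hours), Hotel crew→Ridge site (15 hours), Echo crew→South site (21 hours) — total 11+10+15+21 = 57 hours.
Column-greedy (each site in turn goes to its cheapest remaining crew) gives 60 hours, worse by 3.
Swapping Echo crew↔Hotel crew (Echo crew→Ridge site 22 hours, Hotel crew→South site 35 hours) adds 21.
No other one-to-one assignment undercuts 57 hours.

Min total: 57 hours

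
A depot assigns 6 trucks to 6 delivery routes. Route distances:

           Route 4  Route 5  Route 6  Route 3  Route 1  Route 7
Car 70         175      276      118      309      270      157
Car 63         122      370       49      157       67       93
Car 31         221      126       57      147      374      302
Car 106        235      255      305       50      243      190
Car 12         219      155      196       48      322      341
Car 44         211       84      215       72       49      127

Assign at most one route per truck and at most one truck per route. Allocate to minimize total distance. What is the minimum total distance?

Min total: 579 km

Optimal: Car 70→Route 4 (175 km), Car 63→Route 7 (93 km), Car 31→Route 6 (57 km), Car 106→Route 3 (50 km), Car 12→Route 5 (155 km), Car 44→Route 1 (49 km) — total 175+93+57+50+155+49 = 579 km.
Row-greedy (each truck in turn takes its cheapest remaining route) gives 707 km, worse by 128.
Next-best assignment: Car 70→Route 7, Car 63→Route 4, Car 31→Route 6, Car 106→Route 3, Car 12→Route 5, Car 44→Route 1 = 590 km.
No other one-to-one assignment undercuts 579 km.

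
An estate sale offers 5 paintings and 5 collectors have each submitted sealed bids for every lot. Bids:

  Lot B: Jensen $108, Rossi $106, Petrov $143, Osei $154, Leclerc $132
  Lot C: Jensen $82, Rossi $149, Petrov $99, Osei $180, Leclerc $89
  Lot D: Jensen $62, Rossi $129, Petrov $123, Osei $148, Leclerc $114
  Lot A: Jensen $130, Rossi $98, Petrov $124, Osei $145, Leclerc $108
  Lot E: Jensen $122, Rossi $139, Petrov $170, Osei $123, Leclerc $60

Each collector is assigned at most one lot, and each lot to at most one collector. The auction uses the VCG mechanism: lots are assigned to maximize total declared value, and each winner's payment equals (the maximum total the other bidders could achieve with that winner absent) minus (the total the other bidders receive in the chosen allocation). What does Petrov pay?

Efficient allocation: Jensen→Lot A ($130), Rossi→Lot D ($129), Petrov→Lot E ($170), Osei→Lot C ($180), Leclerc→Lot B ($132); total welfare W = $741.
Petrov receives Lot E at value $170, so the others get W − 170 = $571.
Without Petrov: best allocation of the remaining 4 bidders over all 5 lots is Jensen→Lot A ($130), Rossi→Lot E ($139), Osei→Lot C ($180), Leclerc→Lot B ($132), total $581.
VCG payment = (others' best without Petrov) − (others' welfare with Petrov) = 581 − 571 = $10.

Petrov pays $10.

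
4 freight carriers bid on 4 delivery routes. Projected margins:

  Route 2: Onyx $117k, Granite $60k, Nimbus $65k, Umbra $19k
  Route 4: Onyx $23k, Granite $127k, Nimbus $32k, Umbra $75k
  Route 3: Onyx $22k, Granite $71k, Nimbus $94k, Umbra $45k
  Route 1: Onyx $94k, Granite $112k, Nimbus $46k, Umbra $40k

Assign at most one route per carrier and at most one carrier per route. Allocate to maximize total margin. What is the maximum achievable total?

Maximum total: $398k

Optimal: Onyx→Route 2 ($117k), Granite→Route 1 ($112k), Nimbus→Route 3 ($94k), Umbra→Route 4 ($75k) — total 117+112+94+75 = $398k.
Row-greedy (each carrier in turn takes its best remaining route) gives $378k, worse by 20.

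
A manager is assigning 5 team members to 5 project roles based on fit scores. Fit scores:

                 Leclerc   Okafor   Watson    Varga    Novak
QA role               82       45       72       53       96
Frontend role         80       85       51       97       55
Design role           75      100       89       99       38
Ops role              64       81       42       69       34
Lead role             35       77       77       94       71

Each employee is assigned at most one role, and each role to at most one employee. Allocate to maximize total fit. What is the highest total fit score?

Maximum total: 440 pts

Optimal: Leclerc→Frontend role (80 pts), Okafor→Ops role (81 pts), Watson→Design role (89 pts), Varga→Lead role (94 pts), Novak→QA role (96 pts) — total 80+81+89+94+96 = 440 pts.
Column-greedy (each role in turn goes to its best remaining employee) gives 434 pts, worse by 6.
Next-best assignment: Leclerc→Ops role, Okafor→Design role, Watson→Lead role, Varga→Frontend role, Novak→QA role = 434 pts.
Checked against all permutations: 440 pts is optimal.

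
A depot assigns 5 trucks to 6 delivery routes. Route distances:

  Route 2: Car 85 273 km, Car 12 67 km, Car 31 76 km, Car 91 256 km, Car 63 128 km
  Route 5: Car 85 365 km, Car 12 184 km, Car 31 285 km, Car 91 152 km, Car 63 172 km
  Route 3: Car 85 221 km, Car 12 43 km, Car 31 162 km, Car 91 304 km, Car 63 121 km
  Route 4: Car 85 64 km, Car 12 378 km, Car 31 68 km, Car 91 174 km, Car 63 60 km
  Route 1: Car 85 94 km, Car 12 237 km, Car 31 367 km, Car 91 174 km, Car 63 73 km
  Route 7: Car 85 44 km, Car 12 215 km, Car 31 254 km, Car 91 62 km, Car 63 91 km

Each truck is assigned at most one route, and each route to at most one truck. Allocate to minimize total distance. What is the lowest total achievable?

This is the linear assignment problem.
Optimal: Car 85→Route 4 (64 km), Car 12→Route 3 (43 km), Car 31→Route 2 (76 km), Car 91→Route 7 (62 km), Car 63→Route 1 (73 km) — total 64+43+76+62+73 = 318 km.
Column-greedy (each route in turn goes to its cheapest remaining truck) gives 771 km, worse by 453.
No other one-to-one assignment undercuts 318 km.

Minimum total: 318 km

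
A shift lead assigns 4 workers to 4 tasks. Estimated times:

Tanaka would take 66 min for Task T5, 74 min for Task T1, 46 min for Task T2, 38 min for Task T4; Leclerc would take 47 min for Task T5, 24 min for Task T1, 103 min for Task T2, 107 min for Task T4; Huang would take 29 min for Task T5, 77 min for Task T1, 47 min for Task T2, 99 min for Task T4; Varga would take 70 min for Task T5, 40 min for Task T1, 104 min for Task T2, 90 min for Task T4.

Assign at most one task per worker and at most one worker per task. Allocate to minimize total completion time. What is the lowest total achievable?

This is a one-to-one assignment (minimum-cost bipartite matching).
Optimal: Tanaka→Task T4 (38 min), Leclerc→Task T5 (47 min), Huang→Task T2 (47 min), Varga→Task T1 (40 min) — total 38+47+47+40 = 172 min.
Min-entry greedy (repeatedly take the single cheapest remaining cell) gives 195 min, worse by 23.

Min total: 172 min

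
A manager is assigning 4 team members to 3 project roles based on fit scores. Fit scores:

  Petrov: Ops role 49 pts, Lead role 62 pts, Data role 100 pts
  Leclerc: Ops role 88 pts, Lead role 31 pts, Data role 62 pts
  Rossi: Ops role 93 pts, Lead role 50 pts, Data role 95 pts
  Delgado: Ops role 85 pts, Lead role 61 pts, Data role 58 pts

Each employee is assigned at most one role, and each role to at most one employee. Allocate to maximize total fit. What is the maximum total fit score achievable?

This is a one-to-one assignment (maximum-weight bipartite matching).
Optimal: Rossi→Ops role (93 pts), Delgado→Lead role (61 pts), Petrov→Data role (100 pts) — total 93+61+100 = 254 pts.
Column-greedy (each role in turn goes to its best remaining employee) gives 217 pts, worse by 37.
Next-best assignment: Leclerc→Ops role, Delgado→Lead role, Petrov→Data role = 249 pts.
Every other assignment is strictly worse.

Max total: 254 pts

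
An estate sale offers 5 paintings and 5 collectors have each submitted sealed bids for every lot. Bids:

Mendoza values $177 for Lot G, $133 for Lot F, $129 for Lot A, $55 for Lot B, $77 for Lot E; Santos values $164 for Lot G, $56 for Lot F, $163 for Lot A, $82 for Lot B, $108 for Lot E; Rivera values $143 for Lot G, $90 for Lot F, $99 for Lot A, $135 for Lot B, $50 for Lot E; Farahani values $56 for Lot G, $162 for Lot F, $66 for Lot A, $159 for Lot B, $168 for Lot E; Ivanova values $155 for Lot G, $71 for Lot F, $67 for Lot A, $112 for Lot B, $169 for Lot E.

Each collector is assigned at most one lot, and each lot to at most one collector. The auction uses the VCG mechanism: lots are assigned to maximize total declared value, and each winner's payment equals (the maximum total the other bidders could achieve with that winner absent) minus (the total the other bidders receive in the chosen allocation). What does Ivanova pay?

Ivanova pays $6.

Efficient allocation: Mendoza→Lot G ($177), Santos→Lot A ($163), Rivera→Lot B ($135), Farahani→Lot F ($162), Ivanova→Lot E ($169); total welfare W = $806.
Ivanova receives Lot E at value $169, so the others get W − 169 = $637.
Without Ivanova: best allocation of the remaining 4 bidders over all 5 lots is Mendoza→Lot G ($177), Santos→Lot A ($163), Rivera→Lot B ($135), Farahani→Lot E ($168), total $643.
VCG payment = (others' best without Ivanova) − (others' welfare with Ivanova) = 643 − 637 = $6.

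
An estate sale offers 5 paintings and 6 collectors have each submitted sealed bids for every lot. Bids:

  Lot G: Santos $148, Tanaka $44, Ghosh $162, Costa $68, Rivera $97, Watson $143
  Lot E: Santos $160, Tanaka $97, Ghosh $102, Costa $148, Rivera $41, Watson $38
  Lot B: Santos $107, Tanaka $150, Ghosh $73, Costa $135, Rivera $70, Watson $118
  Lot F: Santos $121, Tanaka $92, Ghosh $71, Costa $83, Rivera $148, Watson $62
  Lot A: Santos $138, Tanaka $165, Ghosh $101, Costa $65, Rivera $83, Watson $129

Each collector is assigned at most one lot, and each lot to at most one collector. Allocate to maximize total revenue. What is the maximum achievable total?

Max total: $770

Optimal: Ghosh→Lot G ($162), Santos→Lot E ($160), Costa→Lot B ($135), Rivera→Lot F ($148), Tanaka→Lot A ($165) — total 162+160+135+148+165 = $770.
Column-greedy (each lot in turn goes to its best remaining collector) gives $749, worse by 21.
Next-best assignment: Ghosh→Lot G, Santos→Lot E, Watson→Lot B, Rivera→Lot F, Tanaka→Lot A = $753.
Checked against all permutations: $770 is optimal.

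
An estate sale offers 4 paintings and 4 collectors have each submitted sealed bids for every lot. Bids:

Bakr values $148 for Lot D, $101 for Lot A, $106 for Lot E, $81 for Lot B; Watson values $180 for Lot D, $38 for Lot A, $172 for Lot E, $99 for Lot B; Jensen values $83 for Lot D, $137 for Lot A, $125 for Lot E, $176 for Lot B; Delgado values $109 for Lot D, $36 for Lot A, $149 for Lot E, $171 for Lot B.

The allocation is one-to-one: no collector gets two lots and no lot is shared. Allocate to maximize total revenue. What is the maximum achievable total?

Optimal: Bakr→Lot D ($148), Watson→Lot E ($172), Jensen→Lot A ($137), Delgado→Lot B ($171) — total 148+172+137+171 = $628.
Next-best assignment: Bakr→Lot A, Watson→Lot D, Jensen→Lot B, Delgado→Lot E = $606.

Max total: $628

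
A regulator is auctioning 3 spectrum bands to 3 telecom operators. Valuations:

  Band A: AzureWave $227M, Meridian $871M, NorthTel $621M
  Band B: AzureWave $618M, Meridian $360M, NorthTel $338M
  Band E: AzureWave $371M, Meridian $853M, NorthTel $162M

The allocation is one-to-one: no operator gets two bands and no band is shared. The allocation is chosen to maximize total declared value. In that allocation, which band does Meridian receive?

Optimal: AzureWave→Band B ($618M), Meridian→Band E ($853M), NorthTel→Band A ($621M) — total 618+853+621 = $2092M.
Next-best assignment: AzureWave→Band B, Meridian→Band A, NorthTel→Band E = $1651M.
Meridian's own top band is Band A ($871M), but forcing Meridian→Band A and reassigning the rest optimally gives only $1651M — worse by 441.

Meridian receives Band E.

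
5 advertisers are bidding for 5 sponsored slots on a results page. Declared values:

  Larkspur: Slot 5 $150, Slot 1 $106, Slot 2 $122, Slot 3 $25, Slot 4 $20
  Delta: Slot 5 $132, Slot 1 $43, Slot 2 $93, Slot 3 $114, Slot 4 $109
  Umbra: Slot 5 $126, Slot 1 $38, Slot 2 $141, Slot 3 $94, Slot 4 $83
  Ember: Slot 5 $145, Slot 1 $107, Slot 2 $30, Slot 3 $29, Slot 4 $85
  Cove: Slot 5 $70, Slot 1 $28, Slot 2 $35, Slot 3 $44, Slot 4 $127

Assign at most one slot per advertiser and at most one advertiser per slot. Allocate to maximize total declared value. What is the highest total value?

This is a one-to-one assignment (maximum-weight bipartite matching).
Optimal: Larkspur→Slot 5 ($150), Delta→Slot 3 ($114), Umbra→Slot 2 ($141), Ember→Slot 1 ($107), Cove→Slot 4 ($127) — total 150+114+141+107+127 = $639.
Checked against all permutations: $639 is optimal.

Maximum total: $639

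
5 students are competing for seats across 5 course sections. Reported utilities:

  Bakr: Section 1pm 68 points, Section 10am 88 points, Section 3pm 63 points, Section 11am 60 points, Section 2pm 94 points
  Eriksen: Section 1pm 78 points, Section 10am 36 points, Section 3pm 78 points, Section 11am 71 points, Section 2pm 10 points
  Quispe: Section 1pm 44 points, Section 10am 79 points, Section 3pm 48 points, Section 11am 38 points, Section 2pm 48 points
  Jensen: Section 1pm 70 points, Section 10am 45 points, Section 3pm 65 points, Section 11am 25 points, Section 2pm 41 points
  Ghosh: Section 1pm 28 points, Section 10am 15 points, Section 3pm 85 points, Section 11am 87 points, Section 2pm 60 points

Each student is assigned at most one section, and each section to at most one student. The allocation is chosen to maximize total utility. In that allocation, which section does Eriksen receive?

Eriksen receives Section 3pm.

Treat this as an assignment problem: match each student to one section.
Optimal: Bakr→Section 2pm (94 points), Eriksen→Section 3pm (78 points), Quispe→Section 10am (79 points), Jensen→Section 1pm (70 points), Ghosh→Section 11am (87 points) — total 94+78+79+70+87 = 408 points.
Every other assignment is strictly worse.
Eriksen's own top section is Section 1pm (78 points), but forcing Eriksen→Section 1pm and reassigning the rest optimally gives only 403 points — worse by 5.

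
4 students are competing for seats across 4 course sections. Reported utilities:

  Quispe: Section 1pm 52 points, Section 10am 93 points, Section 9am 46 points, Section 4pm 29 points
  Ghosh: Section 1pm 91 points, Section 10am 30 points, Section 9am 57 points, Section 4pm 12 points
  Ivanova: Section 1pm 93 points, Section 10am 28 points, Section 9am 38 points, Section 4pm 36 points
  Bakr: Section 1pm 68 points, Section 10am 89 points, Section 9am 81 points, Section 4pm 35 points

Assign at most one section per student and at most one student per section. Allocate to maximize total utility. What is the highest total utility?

This is the linear assignment problem.
Optimal: Quispe→Section 10am (93 points), Ghosh→Section 1pm (91 points), Ivanova→Section 4pm (36 points), Bakr→Section 9am (81 points) — total 93+91+36+81 = 301 points.
Column-greedy (each section in turn goes to its best remaining student) gives 279 points, worse by 22.
Next-best assignment: Quispe→Section 10am, Ghosh→Section 4pm, Ivanova→Section 1pm, Bakr→Section 9am = 279 points.
No other one-to-one assignment exceeds 301 points.

Max total: 301 points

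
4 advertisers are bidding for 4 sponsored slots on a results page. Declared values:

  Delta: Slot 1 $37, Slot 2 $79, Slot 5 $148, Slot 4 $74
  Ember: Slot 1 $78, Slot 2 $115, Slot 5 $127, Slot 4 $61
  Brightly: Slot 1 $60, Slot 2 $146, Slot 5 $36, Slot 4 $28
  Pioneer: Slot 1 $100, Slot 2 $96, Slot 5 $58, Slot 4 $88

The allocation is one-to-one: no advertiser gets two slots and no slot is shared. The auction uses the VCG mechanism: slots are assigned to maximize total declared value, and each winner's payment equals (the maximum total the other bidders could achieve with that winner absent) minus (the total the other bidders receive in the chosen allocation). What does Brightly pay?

Brightly pays $49.

Efficient allocation: Delta→Slot 5 ($148), Ember→Slot 1 ($78), Brightly→Slot 2 ($146), Pioneer→Slot 4 ($88); total welfare W = $460.
Brightly receives Slot 2 at value $146, so the others get W − 146 = $314.
Without Brightly: best allocation of the remaining 3 bidders over all 4 slots is Delta→Slot 5 ($148), Ember→Slot 2 ($115), Pioneer→Slot 1 ($100), total $363.
VCG payment = (others' best without Brightly) − (others' welfare with Brightly) = 363 − 314 = $49.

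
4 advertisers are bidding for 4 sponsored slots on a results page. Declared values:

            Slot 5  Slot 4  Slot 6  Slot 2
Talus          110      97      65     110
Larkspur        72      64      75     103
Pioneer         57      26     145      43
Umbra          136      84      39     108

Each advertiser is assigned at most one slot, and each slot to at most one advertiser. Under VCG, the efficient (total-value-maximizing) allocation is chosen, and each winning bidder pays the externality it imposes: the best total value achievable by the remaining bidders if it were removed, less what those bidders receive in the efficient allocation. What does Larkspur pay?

Efficient allocation: Talus→Slot 4 ($97), Larkspur→Slot 2 ($103), Pioneer→Slot 6 ($145), Umbra→Slot 5 ($136); total welfare W = $481.
Larkspur receives Slot 2 at value $103, so the others get W − 103 = $378.
Without Larkspur: best allocation of the remaining 3 bidders over all 4 slots is Talus→Slot 2 ($110), Pioneer→Slot 6 ($145), Umbra→Slot 5 ($136), total $391.
VCG payment = (others' best without Larkspur) − (others' welfare with Larkspur) = 391 − 378 = $13.

Larkspur pays $13.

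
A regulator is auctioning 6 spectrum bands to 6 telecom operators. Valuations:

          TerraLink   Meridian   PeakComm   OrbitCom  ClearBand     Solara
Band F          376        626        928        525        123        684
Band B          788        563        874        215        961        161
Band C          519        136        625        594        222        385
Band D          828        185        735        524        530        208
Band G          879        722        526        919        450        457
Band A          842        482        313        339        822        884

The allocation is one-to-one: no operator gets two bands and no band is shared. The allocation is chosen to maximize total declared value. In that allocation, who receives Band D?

TerraLink receives Band D.

Optimal: TerraLink→Band D ($828M), Meridian→Band G ($722M), PeakComm→Band F ($928M), OrbitCom→Band C ($594M), ClearBand→Band B ($961M), Solara→Band A ($884M) — total 828+722+928+594+961+884 = $4917M.
Max-entry greedy (repeatedly take the single best remaining cell) gives $4656M, worse by 261.
Next-best assignment: TerraLink→Band D, Meridian→Band F, PeakComm→Band C, OrbitCom→Band G, ClearBand→Band B, Solara→Band A = $4843M.
No other one-to-one assignment exceeds $4917M.
TerraLink's own top band is Band G ($879M), but forcing TerraLink→Band G and reassigning the rest optimally gives only $4679M — worse by 238.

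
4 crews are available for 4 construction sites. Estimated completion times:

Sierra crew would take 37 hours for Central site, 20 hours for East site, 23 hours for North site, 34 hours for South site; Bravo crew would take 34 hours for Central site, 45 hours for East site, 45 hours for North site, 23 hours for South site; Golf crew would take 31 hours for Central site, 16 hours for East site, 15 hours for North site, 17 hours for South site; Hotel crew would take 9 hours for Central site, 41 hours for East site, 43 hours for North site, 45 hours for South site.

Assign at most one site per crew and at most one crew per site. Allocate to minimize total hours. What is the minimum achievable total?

This is the linear assignment problem.
Optimal: Sierra crew→East site (20 hours), Bravo crew→South site (23 hours), Golf crew→North site (15 hours), Hotel crew→Central site (9 hours) — total 20+23+15+9 = 67 hours.
Column-greedy (each site in turn goes to its cheapest remaining crew) gives 71 hours, worse by 4.

Minimum total: 67 hours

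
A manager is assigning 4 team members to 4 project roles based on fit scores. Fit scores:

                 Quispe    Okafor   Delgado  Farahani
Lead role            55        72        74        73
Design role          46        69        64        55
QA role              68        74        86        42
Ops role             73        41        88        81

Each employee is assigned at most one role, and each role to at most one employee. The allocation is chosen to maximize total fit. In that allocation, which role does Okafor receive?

Optimal: Quispe→Ops role (73 pts), Okafor→Design role (69 pts), Delgado→QA role (86 pts), Farahani→Lead role (73 pts) — total 73+69+86+73 = 301 pts.
Okafor's own top role is QA role (74 pts), but forcing Okafor→QA role and reassigning the rest optimally gives only 284 pts — worse by 17.

Okafor receives Design role.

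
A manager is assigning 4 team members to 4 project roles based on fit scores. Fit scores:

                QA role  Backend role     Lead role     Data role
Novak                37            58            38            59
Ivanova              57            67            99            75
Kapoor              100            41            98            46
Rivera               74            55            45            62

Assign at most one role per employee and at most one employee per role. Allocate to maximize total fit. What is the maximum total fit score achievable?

Maximum total: 319 pts

Optimal: Novak→Backend role (58 pts), Ivanova→Lead role (99 pts), Kapoor→QA role (100 pts), Rivera→Data role (62 pts) — total 58+99+100+62 = 319 pts.
Row-greedy (each employee in turn takes its best remaining role) gives 313 pts, worse by 6.
Swapping Rivera↔Novak (Rivera→Backend role 55 pts, Novak→Data role 59 pts) loses 6.
Every other assignment is strictly worse.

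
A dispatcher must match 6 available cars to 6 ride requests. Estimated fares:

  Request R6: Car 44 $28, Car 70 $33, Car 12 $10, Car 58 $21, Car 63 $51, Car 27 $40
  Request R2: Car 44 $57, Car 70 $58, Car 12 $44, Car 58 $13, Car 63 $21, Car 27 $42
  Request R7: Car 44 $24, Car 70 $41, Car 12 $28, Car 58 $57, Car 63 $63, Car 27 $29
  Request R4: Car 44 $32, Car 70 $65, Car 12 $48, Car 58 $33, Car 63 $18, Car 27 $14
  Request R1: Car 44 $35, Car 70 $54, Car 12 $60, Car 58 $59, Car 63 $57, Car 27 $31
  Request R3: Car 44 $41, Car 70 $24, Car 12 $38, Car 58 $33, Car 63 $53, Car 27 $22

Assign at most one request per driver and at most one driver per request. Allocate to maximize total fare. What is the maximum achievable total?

This is the linear assignment problem.
Optimal: Car 44→Request R2 ($57), Car 70→Request R4 ($65), Car 12→Request R1 ($60), Car 58→Request R7 ($57), Car 63→Request R3 ($53), Car 27→Request R6 ($40) — total 57+65+60+57+53+40 = $332.
Column-greedy (each request in turn goes to its best remaining driver) gives $271, worse by 61.
Swapping Car 12↔Car 70 (Car 12→Request R4 $48, Car 70→Request R1 $54) loses 23.
Every other assignment is strictly worse.

Max total: $332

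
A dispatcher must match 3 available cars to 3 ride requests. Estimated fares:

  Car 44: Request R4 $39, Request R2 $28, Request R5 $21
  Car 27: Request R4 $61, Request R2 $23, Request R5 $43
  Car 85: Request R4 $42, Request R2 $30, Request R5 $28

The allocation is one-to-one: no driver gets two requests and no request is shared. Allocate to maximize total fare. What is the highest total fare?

Maximum total: $117

Optimal: Car 44→Request R2 ($28), Car 27→Request R4 ($61), Car 85→Request R5 ($28) — total 28+61+28 = $117.
Max-entry greedy (repeatedly take the single best remaining cell) gives $112, worse by 5.
Next-best assignment: Car 44→Request R2, Car 27→Request R5, Car 85→Request R4 = $113.
Swapping Car 85↔Car 27 (Car 85→Request R4 $42, Car 27→Request R5 $43) loses 4.
Every other assignment is strictly worse.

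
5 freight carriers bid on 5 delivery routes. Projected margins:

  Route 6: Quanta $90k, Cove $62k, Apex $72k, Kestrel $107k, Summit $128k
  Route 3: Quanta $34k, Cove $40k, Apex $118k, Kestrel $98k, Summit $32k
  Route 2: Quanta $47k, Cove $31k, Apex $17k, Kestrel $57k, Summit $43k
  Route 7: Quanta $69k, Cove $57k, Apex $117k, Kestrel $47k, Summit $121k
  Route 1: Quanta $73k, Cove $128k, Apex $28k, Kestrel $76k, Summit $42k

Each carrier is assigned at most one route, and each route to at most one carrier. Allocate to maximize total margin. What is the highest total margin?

Optimal: Quanta→Route 2 ($47k), Cove→Route 1 ($128k), Apex→Route 3 ($118k), Kestrel→Route 6 ($107k), Summit→Route 7 ($121k) — total 47+128+118+107+121 = $521k.
Max-entry greedy (repeatedly take the single best remaining cell) gives $500k, worse by 21.
Next-best assignment: Quanta→Route 2, Cove→Route 1, Apex→Route 7, Kestrel→Route 3, Summit→Route 6 = $518k.

Maximum total: $521k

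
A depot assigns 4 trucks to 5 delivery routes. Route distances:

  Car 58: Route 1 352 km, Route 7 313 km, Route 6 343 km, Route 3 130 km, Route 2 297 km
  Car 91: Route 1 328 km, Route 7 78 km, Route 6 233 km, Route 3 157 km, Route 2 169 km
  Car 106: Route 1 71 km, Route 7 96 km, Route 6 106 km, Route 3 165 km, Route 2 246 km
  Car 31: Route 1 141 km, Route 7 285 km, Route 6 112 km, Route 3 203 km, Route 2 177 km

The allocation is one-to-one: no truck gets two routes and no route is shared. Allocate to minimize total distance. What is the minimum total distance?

Treat this as an assignment problem: match each truck to one route.
Optimal: Car 58→Route 3 (130 km), Car 91→Route 7 (78 km), Car 106→Route 1 (71 km), Car 31→Route 6 (112 km) — total 130+78+71+112 = 391 km.

Minimum total: 391 km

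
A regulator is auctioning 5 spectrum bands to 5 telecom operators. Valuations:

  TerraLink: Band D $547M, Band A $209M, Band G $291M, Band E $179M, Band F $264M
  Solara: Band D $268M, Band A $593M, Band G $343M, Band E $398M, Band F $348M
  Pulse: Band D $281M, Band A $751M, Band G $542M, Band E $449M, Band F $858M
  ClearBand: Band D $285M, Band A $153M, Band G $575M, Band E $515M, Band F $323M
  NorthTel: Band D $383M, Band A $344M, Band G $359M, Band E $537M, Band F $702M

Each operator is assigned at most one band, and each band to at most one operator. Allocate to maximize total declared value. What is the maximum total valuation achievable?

This is a one-to-one assignment (maximum-weight bipartite matching).
Optimal: TerraLink→Band D ($547M), Solara→Band A ($593M), Pulse→Band F ($858M), ClearBand→Band G ($575M), NorthTel→Band E ($537M) — total 547+593+858+575+537 = $3110M.
Column-greedy (each band in turn goes to its best remaining operator) gives $2758M, worse by 352.
Swapping Pulse↔NorthTel (Pulse→Band E $449M, NorthTel→Band F $702M) loses 244.
No other one-to-one assignment exceeds $3110M.

Maximum total: $3110M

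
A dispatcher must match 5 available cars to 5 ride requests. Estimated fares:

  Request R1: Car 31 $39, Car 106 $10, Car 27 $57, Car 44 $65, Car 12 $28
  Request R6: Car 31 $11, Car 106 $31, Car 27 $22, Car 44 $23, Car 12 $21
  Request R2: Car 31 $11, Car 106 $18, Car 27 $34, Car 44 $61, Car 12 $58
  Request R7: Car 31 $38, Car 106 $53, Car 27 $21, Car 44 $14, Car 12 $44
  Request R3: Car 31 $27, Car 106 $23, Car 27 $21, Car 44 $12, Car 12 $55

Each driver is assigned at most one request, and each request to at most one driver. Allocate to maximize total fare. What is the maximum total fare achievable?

Maximum total: $242

Optimal: Car 31→Request R7 ($38), Car 106→Request R6 ($31), Car 27→Request R1 ($57), Car 44→Request R2 ($61), Car 12→Request R3 ($55) — total 38+31+57+61+55 = $242.
Max-entry greedy (repeatedly take the single best remaining cell) gives $225, worse by 17.
Swapping Car 44↔Car 106 (Car 44→Request R6 $23, Car 106→Request R2 $18) loses 51.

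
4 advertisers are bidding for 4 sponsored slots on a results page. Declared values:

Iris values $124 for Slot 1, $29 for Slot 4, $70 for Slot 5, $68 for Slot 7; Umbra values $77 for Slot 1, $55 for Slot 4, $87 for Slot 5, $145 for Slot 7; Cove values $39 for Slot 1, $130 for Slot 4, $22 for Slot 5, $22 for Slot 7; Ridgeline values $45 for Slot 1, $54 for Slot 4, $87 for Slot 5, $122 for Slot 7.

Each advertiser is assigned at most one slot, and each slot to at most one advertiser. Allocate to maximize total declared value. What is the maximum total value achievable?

This is a one-to-one assignment (maximum-weight bipartite matching).
Optimal: Iris→Slot 1 ($124), Umbra→Slot 7 ($145), Cove→Slot 4 ($130), Ridgeline→Slot 5 ($87) — total 124+145+130+87 = $486.
Column-greedy (each slot in turn goes to its best remaining advertiser) gives $463, worse by 23.
Swapping Umbra↔Cove (Umbra→Slot 4 $55, Cove→Slot 7 $22) loses 198.

Maximum total: $486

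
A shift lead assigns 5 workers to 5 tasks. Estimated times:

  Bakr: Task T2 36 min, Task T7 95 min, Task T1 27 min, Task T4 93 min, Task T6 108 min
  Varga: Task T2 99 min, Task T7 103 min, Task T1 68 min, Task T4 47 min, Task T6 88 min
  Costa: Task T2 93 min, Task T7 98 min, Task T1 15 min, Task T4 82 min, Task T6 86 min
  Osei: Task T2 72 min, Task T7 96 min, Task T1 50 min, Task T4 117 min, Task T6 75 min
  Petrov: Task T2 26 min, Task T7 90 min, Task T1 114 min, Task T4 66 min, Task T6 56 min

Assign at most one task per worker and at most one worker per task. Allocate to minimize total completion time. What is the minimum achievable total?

Min total: 250 min

Optimal: Bakr→Task T2 (36 min), Varga→Task T4 (47 min), Costa→Task T1 (15 min), Osei→Task T7 (96 min), Petrov→Task T6 (56 min) — total 36+47+15+96+56 = 250 min.
Column-greedy (each task in turn goes to its cheapest remaining worker) gives 258 min, worse by 8.
Next-best assignment: Bakr→Task T7, Varga→Task T4, Costa→Task T1, Osei→Task T6, Petrov→Task T2 = 258 min.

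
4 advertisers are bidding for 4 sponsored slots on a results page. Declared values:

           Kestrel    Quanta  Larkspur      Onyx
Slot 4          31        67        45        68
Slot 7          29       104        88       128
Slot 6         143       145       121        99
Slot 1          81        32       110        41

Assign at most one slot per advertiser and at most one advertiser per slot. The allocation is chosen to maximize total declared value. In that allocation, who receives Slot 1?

Larkspur receives Slot 1.

Optimal: Kestrel→Slot 6 ($143), Quanta→Slot 4 ($67), Larkspur→Slot 1 ($110), Onyx→Slot 7 ($128) — total 143+67+110+128 = $448.
Column-greedy (each slot in turn goes to its best remaining advertiser) gives $425, worse by 23.
Checked against all permutations: $448 is optimal.
Larkspur's own top slot is Slot 6 ($121), but forcing Larkspur→Slot 6 and reassigning the rest optimally gives only $397 — worse by 51.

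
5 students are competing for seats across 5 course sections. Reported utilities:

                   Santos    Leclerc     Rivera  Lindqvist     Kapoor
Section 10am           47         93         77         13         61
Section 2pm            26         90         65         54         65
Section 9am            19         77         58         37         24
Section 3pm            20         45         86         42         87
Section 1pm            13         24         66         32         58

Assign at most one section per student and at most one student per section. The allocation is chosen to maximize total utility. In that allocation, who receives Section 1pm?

Rivera receives Section 1pm.

Treat this as an assignment problem: match each student to one section.
Optimal: Santos→Section 10am (47 points), Leclerc→Section 9am (77 points), Rivera→Section 1pm (66 points), Lindqvist→Section 2pm (54 points), Kapoor→Section 3pm (87 points) — total 47+77+66+54+87 = 331 points.
Row-greedy (each student in turn takes its best remaining section) gives 318 points, worse by 13.
Rivera's own top section is Section 3pm (86 points), but forcing Rivera→Section 3pm and reassigning the rest optimally gives only 322 points — worse by 9.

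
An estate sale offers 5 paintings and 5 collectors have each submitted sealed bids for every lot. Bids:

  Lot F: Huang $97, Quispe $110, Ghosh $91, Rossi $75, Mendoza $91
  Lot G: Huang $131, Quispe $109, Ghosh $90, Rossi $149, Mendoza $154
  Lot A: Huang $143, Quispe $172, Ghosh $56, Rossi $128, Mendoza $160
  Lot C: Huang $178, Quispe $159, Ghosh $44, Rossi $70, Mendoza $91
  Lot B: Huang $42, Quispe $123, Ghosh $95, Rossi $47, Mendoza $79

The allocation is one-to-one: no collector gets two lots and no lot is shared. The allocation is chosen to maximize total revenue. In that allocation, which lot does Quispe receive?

This is the linear assignment problem.
Optimal: Huang→Lot C ($178), Quispe→Lot B ($123), Ghosh→Lot F ($91), Rossi→Lot G ($149), Mendoza→Lot A ($160) — total 178+123+91+149+160 = $701.
Column-greedy (each lot in turn goes to its best remaining collector) gives $572, worse by 129.
No other one-to-one assignment exceeds $701.
Quispe's own top lot is Lot A ($172), but forcing Quispe→Lot A and reassigning the rest optimally gives only $685 — worse by 16.

Quispe receives Lot B.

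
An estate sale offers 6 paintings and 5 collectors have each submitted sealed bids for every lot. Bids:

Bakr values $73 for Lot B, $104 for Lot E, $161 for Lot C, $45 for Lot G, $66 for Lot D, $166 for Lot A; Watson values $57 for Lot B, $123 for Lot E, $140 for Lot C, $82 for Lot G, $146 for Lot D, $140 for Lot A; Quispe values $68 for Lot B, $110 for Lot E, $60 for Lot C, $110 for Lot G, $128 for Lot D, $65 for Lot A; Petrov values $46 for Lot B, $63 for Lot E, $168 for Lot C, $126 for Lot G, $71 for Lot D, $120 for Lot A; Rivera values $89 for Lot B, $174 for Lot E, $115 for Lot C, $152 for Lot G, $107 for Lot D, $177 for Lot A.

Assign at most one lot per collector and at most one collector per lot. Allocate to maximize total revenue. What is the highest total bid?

Max total: $764

Optimal: Bakr→Lot A ($166), Watson→Lot D ($146), Quispe→Lot G ($110), Petrov→Lot C ($168), Rivera→Lot E ($174) — total 166+146+110+168+174 = $764.
Max-entry greedy (repeatedly take the single best remaining cell) gives $674, worse by 90.
Next-best assignment: Bakr→Lot A, Watson→Lot D, Quispe→Lot E, Petrov→Lot C, Rivera→Lot G = $742.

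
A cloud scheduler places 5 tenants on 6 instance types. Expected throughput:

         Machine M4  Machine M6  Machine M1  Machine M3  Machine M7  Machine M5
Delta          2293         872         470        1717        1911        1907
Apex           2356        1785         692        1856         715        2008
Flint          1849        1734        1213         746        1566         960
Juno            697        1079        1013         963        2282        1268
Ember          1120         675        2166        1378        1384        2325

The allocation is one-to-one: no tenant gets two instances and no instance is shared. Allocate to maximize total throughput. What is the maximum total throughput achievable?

Maximum total: 10490 ops/s

Optimal: Delta→Machine M4 (2293 ops/s), Apex→Machine M3 (1856 ops/s), Flint→Machine M6 (1734 ops/s), Juno→Machine M7 (2282 ops/s), Ember→Machine M5 (2325 ops/s) — total 2293+1856+1734+2282+2325 = 10490 ops/s.
Row-greedy (each tenant in turn takes its best remaining instance) gives 10483 ops/s, worse by 7.
Swapping Flint↔Apex (Flint→Machine M3 746 ops/s, Apex→Machine M6 1785 ops/s) loses 1059.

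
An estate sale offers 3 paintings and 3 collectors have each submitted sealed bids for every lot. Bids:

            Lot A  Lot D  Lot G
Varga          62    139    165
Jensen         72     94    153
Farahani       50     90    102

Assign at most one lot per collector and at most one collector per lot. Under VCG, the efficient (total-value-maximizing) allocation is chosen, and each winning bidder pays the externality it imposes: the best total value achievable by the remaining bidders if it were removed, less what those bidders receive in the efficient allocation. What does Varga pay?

Varga pays $40.

Efficient allocation: Varga→Lot D ($139), Jensen→Lot G ($153), Farahani→Lot A ($50); total welfare W = $342.
Varga receives Lot D at value $139, so the others get W − 139 = $203.
Without Varga: best allocation of the remaining 2 bidders over all 3 lots is Jensen→Lot G ($153), Farahani→Lot D ($90), total $243.
VCG payment = (others' best without Varga) − (others' welfare with Varga) = 243 − 203 = $40.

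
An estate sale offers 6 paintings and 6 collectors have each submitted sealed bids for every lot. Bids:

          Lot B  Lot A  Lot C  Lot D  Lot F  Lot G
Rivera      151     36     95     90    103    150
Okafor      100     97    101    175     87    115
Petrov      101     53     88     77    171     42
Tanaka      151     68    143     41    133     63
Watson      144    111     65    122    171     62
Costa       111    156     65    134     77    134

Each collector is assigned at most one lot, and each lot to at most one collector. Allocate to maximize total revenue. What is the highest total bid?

Optimal: Rivera→Lot G ($150), Okafor→Lot D ($175), Petrov→Lot F ($171), Tanaka→Lot C ($143), Watson→Lot B ($144), Costa→Lot A ($156) — total 150+175+171+143+144+156 = $939.
Next-best assignment: Rivera→Lot G, Okafor→Lot D, Petrov→Lot B, Tanaka→Lot C, Watson→Lot F, Costa→Lot A = $896.
Swapping Petrov↔Costa (Petrov→Lot A $53, Costa→Lot F $77) loses 197.
No other one-to-one assignment exceeds $939.

Max total: $939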